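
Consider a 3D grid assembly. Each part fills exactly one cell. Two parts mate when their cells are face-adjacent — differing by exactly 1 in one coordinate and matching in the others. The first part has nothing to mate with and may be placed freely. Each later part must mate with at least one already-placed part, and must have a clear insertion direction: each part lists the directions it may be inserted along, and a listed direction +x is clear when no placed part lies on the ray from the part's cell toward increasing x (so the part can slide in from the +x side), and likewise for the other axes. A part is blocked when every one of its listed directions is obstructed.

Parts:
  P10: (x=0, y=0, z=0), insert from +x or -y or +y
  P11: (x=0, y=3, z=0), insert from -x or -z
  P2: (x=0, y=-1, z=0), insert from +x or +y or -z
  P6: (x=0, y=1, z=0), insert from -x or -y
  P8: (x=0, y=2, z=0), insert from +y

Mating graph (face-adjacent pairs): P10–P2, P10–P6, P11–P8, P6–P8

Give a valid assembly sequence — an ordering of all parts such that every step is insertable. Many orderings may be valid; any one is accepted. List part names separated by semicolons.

P10; P2; P6; P8; P11

1. P10@(0, 0, 0) [+x clear] — {P10}
2. P2@(0, -1, 0) [+x clear] — {P10, P2}
3. P6@(0, 1, 0) [-x clear] — {P10, P2, P6}
4. P8@(0, 2, 0) [+y clear] — {P10, P2, P6, P8}
5. P11@(0, 3, 0) [-x clear] — {P10, P11, P2, P6, P8}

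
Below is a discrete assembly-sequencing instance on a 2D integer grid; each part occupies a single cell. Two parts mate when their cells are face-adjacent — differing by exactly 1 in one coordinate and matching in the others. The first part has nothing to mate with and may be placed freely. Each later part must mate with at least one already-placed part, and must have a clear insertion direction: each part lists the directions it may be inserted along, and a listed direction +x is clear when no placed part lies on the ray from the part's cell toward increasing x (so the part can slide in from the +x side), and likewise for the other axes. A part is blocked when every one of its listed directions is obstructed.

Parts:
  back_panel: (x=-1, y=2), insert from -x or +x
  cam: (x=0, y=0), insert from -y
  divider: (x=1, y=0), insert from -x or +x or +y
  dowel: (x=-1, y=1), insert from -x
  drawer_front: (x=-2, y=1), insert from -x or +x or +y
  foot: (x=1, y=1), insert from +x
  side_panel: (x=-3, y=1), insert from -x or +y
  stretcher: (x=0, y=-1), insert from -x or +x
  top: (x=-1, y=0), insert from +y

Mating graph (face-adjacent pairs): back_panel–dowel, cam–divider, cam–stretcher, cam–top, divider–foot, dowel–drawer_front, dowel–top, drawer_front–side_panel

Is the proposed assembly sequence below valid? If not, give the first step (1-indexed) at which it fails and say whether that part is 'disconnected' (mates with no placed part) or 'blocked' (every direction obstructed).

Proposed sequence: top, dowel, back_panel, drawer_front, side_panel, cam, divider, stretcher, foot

1. top@(-1, 0) [+y clear] — {top}
2. dowel@(-1, 1) [-x clear] — {dowel, top}
3. back_panel@(-1, 2) [-x clear] — {back_panel, dowel, top}
4. drawer_front@(-2, 1) [-x clear] — {back_panel, dowel, drawer_front, top}
5. side_panel@(-3, 1) [-x clear] — {back_panel, dowel, drawer_front, side_panel, top}
6. cam@(0, 0) [-y clear] — {back_panel, cam, dowel, drawer_front, side_panel, top}
7. divider@(1, 0) [+x clear] — {back_panel, cam, divider, dowel, drawer_front, side_panel, top}
8. stretcher@(0, -1) [-x clear] — {back_panel, cam, divider, dowel, drawer_front, side_panel, stretcher, top}
9. foot@(1, 1) [+x clear] — {back_panel, cam, divider, dowel, drawer_front, foot, side_panel, stretcher, top}

Valid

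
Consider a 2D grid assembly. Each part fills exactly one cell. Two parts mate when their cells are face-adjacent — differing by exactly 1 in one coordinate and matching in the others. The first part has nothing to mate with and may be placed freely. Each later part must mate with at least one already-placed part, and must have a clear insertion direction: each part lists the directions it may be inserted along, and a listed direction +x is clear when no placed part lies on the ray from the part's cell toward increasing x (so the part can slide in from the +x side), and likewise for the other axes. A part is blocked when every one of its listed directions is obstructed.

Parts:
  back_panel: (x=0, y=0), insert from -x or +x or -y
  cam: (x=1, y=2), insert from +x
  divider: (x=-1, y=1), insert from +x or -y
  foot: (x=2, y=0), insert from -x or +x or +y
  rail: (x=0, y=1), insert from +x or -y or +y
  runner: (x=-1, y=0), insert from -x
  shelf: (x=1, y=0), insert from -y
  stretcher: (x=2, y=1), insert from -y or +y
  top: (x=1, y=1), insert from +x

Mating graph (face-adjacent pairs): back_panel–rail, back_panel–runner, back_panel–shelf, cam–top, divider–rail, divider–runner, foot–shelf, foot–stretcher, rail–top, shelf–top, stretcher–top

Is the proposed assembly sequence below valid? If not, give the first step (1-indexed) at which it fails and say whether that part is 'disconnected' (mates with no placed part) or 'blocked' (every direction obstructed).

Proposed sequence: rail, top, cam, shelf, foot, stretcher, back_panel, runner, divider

1. rail@(0, 1) [+x clear] — {rail}
2. top@(1, 1) [+x clear] — {rail, top}
3. cam@(1, 2) [+x clear] — {cam, rail, top}
4. shelf@(1, 0) [-y clear] — {cam, rail, shelf, top}
5. foot@(2, 0) [+x clear] — {cam, foot, rail, shelf, top}
6. stretcher@(2, 1) [+y clear] — {cam, foot, rail, shelf, stretcher, top}
7. back_panel@(0, 0) [-x clear] — {back_panel, cam, foot, rail, shelf, stretcher, top}
8. runner@(-1, 0) [-x clear] — {back_panel, cam, foot, rail, runner, shelf, stretcher, top}
9. divider@(-1, 1) — +x/-y all obstructed ⇒ blocked

Invalid at step 9 (blocked)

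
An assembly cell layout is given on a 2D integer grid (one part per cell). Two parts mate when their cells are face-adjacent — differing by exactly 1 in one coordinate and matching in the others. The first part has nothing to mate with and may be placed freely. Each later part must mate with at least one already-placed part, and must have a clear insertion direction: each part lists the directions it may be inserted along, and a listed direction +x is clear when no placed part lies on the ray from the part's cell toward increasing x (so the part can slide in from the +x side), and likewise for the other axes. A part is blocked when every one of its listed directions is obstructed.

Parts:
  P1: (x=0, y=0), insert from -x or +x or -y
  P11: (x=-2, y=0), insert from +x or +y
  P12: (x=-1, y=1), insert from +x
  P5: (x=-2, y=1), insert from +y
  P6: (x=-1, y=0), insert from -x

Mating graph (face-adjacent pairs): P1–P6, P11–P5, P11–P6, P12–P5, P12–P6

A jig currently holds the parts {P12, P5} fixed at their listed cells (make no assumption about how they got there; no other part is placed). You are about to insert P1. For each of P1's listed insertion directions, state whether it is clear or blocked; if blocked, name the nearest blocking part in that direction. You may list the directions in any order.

+x: clear; -x: clear; -y: clear

-x: ray from P1(0, 0) has no placed part ⇒ clear
+x: ray from P1(0, 0) has no placed part ⇒ clear
-y: ray from P1(0, 0) has no placed part ⇒ clear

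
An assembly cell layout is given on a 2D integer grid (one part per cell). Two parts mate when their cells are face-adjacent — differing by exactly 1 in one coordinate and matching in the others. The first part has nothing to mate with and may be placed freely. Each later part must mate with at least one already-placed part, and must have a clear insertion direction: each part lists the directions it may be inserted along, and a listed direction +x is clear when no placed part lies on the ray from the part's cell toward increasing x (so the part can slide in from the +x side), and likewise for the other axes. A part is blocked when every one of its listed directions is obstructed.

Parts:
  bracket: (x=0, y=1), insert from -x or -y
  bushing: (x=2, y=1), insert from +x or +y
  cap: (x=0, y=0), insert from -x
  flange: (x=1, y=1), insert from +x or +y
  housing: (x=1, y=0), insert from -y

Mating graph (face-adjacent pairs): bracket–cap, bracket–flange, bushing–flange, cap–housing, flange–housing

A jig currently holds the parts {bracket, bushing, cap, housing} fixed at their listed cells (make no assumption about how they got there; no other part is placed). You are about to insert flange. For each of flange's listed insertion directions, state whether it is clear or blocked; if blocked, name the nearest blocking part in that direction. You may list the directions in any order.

+x: nearest on ray is bushing@(2, 1) ⇒ blocked
+y: ray from flange(1, 1) has no placed part ⇒ clear

+x: blocked by bushing; +y: clear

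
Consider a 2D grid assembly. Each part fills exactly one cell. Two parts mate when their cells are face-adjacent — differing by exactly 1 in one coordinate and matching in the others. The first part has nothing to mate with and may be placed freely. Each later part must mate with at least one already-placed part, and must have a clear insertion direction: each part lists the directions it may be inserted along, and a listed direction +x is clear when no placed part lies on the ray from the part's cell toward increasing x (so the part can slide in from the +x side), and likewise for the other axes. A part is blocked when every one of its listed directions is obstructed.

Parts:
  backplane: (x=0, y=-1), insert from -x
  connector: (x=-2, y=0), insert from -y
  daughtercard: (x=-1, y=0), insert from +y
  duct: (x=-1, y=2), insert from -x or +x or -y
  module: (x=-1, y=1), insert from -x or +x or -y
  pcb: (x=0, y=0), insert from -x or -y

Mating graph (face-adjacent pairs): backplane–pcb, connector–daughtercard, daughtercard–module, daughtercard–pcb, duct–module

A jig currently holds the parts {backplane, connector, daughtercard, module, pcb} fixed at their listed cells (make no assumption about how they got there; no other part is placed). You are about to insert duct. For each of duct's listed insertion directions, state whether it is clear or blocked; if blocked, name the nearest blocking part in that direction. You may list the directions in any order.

+x: clear; -x: clear; -y: blocked by module

-x: ray from duct(-1, 2) has no placed part ⇒ clear
+x: ray from duct(-1, 2) has no placed part ⇒ clear
-y: nearest on ray is module@(-1, 1) ⇒ blocked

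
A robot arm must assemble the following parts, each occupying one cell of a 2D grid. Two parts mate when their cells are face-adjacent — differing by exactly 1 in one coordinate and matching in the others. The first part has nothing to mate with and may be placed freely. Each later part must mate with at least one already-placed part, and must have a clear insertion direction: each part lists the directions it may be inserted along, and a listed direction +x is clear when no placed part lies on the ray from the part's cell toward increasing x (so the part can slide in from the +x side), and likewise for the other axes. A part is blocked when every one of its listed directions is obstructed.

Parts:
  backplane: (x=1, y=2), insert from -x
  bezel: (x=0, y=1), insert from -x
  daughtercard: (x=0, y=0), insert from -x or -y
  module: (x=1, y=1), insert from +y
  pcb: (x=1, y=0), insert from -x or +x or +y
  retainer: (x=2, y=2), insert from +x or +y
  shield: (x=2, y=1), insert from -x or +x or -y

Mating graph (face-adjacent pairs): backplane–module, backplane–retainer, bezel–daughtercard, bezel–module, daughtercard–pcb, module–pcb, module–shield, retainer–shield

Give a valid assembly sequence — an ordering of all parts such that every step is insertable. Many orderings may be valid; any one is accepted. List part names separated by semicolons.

retainer; shield; module; pcb; bezel; daughtercard; backplane

1. retainer@(2, 2) [+x clear] — {retainer}
2. shield@(2, 1) [-x clear] — {retainer, shield}
3. module@(1, 1) [+y clear] — {module, retainer, shield}
4. pcb@(1, 0) [-x clear] — {module, pcb, retainer, shield}
5. bezel@(0, 1) [-x clear] — {bezel, module, pcb, retainer, shield}
6. daughtercard@(0, 0) [-x clear] — {bezel, daughtercard, module, pcb, retainer, shield}
7. backplane@(1, 2) [-x clear] — {backplane, bezel, daughtercard, module, pcb, retainer, shield}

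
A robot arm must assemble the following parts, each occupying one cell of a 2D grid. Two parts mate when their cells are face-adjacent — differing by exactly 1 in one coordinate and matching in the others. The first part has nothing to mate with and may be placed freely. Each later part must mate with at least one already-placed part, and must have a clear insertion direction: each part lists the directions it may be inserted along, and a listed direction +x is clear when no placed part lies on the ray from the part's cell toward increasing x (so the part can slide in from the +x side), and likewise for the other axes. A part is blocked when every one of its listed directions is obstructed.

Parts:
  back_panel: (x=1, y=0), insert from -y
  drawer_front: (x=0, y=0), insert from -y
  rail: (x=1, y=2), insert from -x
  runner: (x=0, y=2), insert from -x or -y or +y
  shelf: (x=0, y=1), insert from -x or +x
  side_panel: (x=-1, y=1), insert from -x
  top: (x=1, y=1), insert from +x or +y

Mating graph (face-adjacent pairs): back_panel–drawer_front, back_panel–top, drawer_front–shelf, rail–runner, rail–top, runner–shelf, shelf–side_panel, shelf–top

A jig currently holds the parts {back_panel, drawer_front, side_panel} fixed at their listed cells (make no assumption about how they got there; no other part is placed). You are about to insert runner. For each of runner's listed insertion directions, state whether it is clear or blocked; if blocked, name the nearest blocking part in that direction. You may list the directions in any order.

-x: ray from runner(0, 2) has no placed part ⇒ clear
-y: nearest on ray is drawer_front@(0, 0) ⇒ blocked
+y: ray from runner(0, 2) has no placed part ⇒ clear

+y: clear; -x: clear; -y: blocked by drawer_front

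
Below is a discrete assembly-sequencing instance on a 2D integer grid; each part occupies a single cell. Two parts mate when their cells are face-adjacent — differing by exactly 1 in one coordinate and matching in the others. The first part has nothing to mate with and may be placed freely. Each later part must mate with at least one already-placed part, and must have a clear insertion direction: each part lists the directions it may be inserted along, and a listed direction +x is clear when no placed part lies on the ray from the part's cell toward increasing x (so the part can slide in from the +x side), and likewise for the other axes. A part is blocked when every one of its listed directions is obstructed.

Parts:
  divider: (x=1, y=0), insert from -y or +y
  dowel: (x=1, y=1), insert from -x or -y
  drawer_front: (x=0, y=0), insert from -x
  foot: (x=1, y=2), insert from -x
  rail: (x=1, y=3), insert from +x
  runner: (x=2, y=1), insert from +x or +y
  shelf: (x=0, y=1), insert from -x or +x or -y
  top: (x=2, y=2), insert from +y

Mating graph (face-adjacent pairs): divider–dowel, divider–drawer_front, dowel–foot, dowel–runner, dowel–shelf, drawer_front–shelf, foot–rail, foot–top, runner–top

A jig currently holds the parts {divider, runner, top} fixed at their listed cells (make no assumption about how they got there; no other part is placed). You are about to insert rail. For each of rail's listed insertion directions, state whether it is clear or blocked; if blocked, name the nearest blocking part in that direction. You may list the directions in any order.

+x: ray from rail(1, 3) has no placed part ⇒ clear

+x: clear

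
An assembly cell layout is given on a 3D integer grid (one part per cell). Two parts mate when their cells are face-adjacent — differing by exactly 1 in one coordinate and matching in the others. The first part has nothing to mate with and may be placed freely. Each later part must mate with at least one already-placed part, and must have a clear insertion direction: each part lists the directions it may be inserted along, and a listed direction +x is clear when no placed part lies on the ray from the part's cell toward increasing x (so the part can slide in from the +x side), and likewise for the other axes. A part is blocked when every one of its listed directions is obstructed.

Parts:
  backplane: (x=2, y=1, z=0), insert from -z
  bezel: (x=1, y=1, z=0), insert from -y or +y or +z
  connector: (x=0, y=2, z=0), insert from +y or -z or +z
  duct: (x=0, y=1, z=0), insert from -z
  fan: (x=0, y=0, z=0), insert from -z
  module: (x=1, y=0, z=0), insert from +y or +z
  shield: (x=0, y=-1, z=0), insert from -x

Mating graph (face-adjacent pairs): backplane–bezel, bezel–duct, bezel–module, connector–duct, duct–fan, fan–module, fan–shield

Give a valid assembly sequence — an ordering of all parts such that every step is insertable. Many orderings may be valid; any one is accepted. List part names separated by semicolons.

module; fan; shield; bezel; backplane; duct; connector

1. module@(1, 0, 0) [+y clear] — {module}
2. fan@(0, 0, 0) [-z clear] — {fan, module}
3. shield@(0, -1, 0) [-x clear] — {fan, module, shield}
4. bezel@(1, 1, 0) [+y clear] — {bezel, fan, module, shield}
5. backplane@(2, 1, 0) [-z clear] — {backplane, bezel, fan, module, shield}
6. duct@(0, 1, 0) [-z clear] — {backplane, bezel, duct, fan, module, shield}
7. connector@(0, 2, 0) [+y clear] — {backplane, bezel, connector, duct, fan, module, shield}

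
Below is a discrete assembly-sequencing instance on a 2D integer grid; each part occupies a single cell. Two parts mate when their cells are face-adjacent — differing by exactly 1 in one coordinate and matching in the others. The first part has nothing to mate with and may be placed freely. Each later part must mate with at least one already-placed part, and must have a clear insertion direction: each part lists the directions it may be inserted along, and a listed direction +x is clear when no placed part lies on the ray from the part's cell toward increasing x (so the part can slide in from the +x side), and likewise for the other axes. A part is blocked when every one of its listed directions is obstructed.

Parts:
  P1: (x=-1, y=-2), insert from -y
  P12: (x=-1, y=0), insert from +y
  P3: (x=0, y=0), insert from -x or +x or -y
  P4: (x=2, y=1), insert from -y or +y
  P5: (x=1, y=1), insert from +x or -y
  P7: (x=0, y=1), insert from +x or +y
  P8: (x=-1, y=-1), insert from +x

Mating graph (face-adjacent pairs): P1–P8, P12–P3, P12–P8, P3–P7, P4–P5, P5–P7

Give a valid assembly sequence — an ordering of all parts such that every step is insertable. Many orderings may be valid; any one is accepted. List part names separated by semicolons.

P7; P5; P3; P12; P8; P1; P4

1. P7@(0, 1) [+x clear] — {P7}
2. P5@(1, 1) [+x clear] — {P5, P7}
3. P3@(0, 0) [-x clear] — {P3, P5, P7}
4. P12@(-1, 0) [+y clear] — {P12, P3, P5, P7}
5. P8@(-1, -1) [+x clear] — {P12, P3, P5, P7, P8}
6. P1@(-1, -2) [-y clear] — {P1, P12, P3, P5, P7, P8}
7. P4@(2, 1) [-y clear] — {P1, P12, P3, P4, P5, P7, P8}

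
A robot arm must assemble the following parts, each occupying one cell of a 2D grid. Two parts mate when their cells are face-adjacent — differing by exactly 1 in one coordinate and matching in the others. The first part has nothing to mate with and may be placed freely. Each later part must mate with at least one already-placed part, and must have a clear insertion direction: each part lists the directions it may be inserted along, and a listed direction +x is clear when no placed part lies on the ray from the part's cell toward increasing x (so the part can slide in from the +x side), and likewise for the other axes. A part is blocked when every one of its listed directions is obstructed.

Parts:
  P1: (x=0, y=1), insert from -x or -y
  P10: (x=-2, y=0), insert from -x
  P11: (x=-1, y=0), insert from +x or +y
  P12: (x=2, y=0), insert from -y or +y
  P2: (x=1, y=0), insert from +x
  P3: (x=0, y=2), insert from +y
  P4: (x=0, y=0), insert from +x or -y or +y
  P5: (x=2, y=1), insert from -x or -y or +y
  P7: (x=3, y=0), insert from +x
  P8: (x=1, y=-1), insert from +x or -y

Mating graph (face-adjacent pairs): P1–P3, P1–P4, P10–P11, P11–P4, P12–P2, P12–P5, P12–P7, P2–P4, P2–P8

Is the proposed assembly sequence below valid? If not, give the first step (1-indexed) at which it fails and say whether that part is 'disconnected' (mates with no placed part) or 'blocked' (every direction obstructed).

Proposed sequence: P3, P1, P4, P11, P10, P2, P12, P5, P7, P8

1. P3@(0, 2) [+y clear] — {P3}
2. P1@(0, 1) [-x clear] — {P1, P3}
3. P4@(0, 0) [+x clear] — {P1, P3, P4}
4. P11@(-1, 0) [+y clear] — {P1, P11, P3, P4}
5. P10@(-2, 0) [-x clear] — {P1, P10, P11, P3, P4}
6. P2@(1, 0) [+x clear] — {P1, P10, P11, P2, P3, P4}
7. P12@(2, 0) [-y clear] — {P1, P10, P11, P12, P2, P3, P4}
8. P5@(2, 1) [+y clear] — {P1, P10, P11, P12, P2, P3, P4, P5}
9. P7@(3, 0) [+x clear] — {P1, P10, P11, P12, P2, P3, P4, P5, P7}
10. P8@(1, -1) [+x clear] — {P1, P10, P11, P12, P2, P3, P4, P5, P7, P8}

Valid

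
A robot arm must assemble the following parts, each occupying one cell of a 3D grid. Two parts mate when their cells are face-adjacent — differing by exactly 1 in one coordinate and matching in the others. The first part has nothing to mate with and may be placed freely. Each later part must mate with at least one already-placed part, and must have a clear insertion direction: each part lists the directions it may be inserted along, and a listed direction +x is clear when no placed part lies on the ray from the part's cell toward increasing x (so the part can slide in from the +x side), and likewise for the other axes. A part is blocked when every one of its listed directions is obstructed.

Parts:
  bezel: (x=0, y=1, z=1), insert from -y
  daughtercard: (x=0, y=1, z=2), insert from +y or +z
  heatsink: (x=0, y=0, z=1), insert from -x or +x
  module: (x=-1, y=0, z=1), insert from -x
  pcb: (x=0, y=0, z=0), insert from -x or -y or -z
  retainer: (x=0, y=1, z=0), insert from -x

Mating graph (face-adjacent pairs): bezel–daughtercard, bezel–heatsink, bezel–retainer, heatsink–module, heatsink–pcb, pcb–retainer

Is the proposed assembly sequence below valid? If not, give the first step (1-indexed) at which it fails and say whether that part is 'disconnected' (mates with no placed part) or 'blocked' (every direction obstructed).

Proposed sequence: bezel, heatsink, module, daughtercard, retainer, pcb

Valid

1. bezel@(0, 1, 1) [-y clear] — {bezel}
2. heatsink@(0, 0, 1) [-x clear] — {bezel, heatsink}
3. module@(-1, 0, 1) [-x clear] — {bezel, heatsink, module}
4. daughtercard@(0, 1, 2) [+y clear] — {bezel, daughtercard, heatsink, module}
5. retainer@(0, 1, 0) [-x clear] — {bezel, daughtercard, heatsink, module, retainer}
6. pcb@(0, 0, 0) [-x clear] — {bezel, daughtercard, heatsink, module, pcb, retainer}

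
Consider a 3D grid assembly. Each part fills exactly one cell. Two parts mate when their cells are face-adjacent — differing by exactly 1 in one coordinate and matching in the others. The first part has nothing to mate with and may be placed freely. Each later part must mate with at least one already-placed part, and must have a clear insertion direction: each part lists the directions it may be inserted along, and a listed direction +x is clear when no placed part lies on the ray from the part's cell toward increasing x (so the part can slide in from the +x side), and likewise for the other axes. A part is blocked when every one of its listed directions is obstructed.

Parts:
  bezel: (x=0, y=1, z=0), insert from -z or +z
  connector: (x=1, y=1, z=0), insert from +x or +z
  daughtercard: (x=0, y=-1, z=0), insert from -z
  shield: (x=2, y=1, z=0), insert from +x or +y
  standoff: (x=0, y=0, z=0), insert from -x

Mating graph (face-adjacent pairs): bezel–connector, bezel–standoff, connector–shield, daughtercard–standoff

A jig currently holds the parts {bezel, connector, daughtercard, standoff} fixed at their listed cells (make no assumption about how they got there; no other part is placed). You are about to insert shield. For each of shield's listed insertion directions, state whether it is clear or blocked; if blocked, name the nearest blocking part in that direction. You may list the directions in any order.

+x: ray from shield(2, 1, 0) has no placed part ⇒ clear
+y: ray from shield(2, 1, 0) has no placed part ⇒ clear

+x: clear; +y: clear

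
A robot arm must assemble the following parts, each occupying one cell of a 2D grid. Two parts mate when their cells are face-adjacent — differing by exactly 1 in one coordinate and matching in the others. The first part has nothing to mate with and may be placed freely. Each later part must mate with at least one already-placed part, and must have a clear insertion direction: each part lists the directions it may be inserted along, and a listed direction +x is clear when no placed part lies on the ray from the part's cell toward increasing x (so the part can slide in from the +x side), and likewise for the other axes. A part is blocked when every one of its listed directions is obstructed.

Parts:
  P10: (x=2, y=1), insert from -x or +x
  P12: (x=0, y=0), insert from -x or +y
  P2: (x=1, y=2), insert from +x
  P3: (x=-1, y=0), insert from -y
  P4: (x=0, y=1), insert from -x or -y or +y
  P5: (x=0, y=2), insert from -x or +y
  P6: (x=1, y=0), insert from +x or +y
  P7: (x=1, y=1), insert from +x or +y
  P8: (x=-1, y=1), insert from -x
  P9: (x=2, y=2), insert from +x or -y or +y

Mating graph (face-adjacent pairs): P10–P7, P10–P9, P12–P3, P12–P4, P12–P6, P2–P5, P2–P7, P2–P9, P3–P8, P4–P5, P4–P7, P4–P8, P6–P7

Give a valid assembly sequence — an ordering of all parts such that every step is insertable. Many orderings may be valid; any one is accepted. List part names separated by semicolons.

1. P5@(0, 2) [-x clear] — {P5}
2. P4@(0, 1) [-x clear] — {P4, P5}
3. P2@(1, 2) [+x clear] — {P2, P4, P5}
4. P9@(2, 2) [+x clear] — {P2, P4, P5, P9}
5. P12@(0, 0) [-x clear] — {P12, P2, P4, P5, P9}
6. P3@(-1, 0) [-y clear] — {P12, P2, P3, P4, P5, P9}
7. P6@(1, 0) [+x clear] — {P12, P2, P3, P4, P5, P6, P9}
8. P8@(-1, 1) [-x clear] — {P12, P2, P3, P4, P5, P6, P8, P9}
9. P7@(1, 1) [+x clear] — {P12, P2, P3, P4, P5, P6, P7, P8, P9}
10. P10@(2, 1) [+x clear] — {P10, P12, P2, P3, P4, P5, P6, P7, P8, P9}

P5; P4; P2; P9; P12; P3; P6; P8; P7; P10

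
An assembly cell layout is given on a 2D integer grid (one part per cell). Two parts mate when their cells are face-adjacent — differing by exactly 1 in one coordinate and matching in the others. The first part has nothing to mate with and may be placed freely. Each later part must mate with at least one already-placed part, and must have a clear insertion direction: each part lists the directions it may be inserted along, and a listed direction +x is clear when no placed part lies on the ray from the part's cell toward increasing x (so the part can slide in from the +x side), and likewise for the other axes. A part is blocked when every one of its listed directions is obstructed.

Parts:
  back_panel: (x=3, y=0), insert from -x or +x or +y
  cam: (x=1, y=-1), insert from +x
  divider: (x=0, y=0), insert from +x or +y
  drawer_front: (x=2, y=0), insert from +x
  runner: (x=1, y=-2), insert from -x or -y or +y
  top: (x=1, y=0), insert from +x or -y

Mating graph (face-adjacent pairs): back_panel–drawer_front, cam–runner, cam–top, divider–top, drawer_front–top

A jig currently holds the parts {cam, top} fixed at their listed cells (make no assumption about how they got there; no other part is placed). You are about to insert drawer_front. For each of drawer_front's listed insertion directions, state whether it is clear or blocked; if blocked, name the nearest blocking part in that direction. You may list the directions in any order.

+x: clear

+x: ray from drawer_front(2, 0) has no placed part ⇒ clear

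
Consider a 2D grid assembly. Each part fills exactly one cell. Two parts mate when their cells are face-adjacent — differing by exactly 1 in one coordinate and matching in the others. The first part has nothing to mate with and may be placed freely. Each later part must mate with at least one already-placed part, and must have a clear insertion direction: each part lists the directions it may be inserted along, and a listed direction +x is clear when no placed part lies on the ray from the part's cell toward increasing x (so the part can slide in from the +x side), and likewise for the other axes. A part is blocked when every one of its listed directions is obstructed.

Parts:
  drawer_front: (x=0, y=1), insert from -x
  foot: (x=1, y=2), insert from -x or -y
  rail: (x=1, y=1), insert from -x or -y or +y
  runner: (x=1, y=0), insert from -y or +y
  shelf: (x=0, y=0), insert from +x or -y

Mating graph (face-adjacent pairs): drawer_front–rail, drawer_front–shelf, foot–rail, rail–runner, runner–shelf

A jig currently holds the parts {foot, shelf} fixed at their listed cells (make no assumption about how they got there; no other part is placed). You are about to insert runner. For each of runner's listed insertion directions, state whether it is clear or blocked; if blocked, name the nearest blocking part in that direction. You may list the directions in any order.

-y: ray from runner(1, 0) has no placed part ⇒ clear
+y: nearest on ray is foot@(1, 2) ⇒ blocked

+y: blocked by foot; -y: clear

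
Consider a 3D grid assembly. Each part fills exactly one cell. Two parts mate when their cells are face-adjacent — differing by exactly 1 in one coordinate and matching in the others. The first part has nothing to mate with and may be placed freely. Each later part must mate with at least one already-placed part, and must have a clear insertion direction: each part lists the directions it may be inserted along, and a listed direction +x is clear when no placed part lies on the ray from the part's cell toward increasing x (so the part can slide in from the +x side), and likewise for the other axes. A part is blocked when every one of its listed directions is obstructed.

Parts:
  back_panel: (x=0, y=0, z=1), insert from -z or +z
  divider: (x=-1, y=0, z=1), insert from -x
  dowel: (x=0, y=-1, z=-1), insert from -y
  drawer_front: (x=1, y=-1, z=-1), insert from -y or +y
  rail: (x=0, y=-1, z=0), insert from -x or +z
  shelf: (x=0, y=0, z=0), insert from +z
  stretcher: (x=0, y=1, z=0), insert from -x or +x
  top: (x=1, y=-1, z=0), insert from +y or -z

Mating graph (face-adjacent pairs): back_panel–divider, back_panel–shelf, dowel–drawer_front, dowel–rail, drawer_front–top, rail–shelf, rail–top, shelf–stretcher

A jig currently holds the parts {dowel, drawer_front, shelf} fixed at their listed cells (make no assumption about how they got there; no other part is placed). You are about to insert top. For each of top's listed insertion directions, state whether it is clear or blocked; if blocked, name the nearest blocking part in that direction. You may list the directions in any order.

+y: clear; -z: blocked by drawer_front

+y: ray from top(1, -1, 0) has no placed part ⇒ clear
-z: nearest on ray is drawer_front@(1, -1, -1) ⇒ blocked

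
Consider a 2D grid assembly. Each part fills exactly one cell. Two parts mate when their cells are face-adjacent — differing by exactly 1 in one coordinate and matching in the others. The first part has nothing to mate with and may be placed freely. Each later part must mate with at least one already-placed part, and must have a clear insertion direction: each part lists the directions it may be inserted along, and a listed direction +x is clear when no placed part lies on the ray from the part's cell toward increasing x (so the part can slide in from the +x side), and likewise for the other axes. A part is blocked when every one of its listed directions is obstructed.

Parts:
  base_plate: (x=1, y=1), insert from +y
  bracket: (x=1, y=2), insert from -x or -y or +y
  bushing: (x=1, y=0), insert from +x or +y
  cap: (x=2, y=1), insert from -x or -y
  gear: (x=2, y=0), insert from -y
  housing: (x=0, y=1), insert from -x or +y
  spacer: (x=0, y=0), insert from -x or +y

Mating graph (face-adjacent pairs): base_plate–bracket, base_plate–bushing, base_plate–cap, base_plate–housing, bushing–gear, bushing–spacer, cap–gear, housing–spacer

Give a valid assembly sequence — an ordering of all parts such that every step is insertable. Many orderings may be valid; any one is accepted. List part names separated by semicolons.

1. gear@(2, 0) [-y clear] — {gear}
2. bushing@(1, 0) [+y clear] — {bushing, gear}
3. spacer@(0, 0) [-x clear] — {bushing, gear, spacer}
4. cap@(2, 1) [-x clear] — {bushing, cap, gear, spacer}
5. housing@(0, 1) [-x clear] — {bushing, cap, gear, housing, spacer}
6. base_plate@(1, 1) [+y clear] — {base_plate, bushing, cap, gear, housing, spacer}
7. bracket@(1, 2) [-x clear] — {base_plate, bracket, bushing, cap, gear, housing, spacer}

gear; bushing; spacer; cap; housing; base_plate; bracket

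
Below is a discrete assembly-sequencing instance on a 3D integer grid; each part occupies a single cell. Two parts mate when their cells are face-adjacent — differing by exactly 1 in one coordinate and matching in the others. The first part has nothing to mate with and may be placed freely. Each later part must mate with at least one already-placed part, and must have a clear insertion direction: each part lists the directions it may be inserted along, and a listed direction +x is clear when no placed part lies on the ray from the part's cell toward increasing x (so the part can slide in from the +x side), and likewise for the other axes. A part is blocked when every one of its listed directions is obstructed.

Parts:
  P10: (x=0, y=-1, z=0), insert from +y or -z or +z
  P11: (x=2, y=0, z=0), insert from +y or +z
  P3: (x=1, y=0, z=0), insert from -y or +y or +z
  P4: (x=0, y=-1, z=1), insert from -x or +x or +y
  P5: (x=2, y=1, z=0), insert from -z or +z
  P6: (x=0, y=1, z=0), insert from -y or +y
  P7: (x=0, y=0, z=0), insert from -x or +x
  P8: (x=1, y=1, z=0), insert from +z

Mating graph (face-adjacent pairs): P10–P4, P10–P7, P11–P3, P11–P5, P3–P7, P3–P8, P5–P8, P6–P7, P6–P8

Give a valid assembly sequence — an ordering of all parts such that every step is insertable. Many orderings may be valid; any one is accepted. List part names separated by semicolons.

1. P6@(0, 1, 0) [-y clear] — {P6}
2. P7@(0, 0, 0) [-x clear] — {P6, P7}
3. P3@(1, 0, 0) [-y clear] — {P3, P6, P7}
4. P11@(2, 0, 0) [+y clear] — {P11, P3, P6, P7}
5. P8@(1, 1, 0) [+z clear] — {P11, P3, P6, P7, P8}
6. P5@(2, 1, 0) [-z clear] — {P11, P3, P5, P6, P7, P8}
7. P10@(0, -1, 0) [-z clear] — {P10, P11, P3, P5, P6, P7, P8}
8. P4@(0, -1, 1) [-x clear] — {P10, P11, P3, P4, P5, P6, P7, P8}

P6; P7; P3; P11; P8; P5; P10; P4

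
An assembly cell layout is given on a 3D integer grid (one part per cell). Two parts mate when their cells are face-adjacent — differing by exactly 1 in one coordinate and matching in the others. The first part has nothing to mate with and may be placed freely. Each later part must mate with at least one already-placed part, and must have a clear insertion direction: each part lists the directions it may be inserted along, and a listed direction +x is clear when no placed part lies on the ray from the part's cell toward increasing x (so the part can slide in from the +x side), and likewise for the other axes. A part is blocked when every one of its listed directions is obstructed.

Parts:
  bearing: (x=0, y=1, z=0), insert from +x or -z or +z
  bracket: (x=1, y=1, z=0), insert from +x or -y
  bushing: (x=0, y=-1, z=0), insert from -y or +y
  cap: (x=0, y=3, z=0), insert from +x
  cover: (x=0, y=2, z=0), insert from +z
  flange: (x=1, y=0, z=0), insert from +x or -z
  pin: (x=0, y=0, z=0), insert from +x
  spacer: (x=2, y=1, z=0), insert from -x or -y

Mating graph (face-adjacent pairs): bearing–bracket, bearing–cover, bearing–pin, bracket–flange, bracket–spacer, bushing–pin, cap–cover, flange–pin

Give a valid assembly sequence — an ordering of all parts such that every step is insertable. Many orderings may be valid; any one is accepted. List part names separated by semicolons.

1. bearing@(0, 1, 0) [+x clear] — {bearing}
2. pin@(0, 0, 0) [+x clear] — {bearing, pin}
3. cover@(0, 2, 0) [+z clear] — {bearing, cover, pin}
4. flange@(1, 0, 0) [+x clear] — {bearing, cover, flange, pin}
5. bushing@(0, -1, 0) [-y clear] — {bearing, bushing, cover, flange, pin}
6. bracket@(1, 1, 0) [+x clear] — {bearing, bracket, bushing, cover, flange, pin}
7. spacer@(2, 1, 0) [-y clear] — {bearing, bracket, bushing, cover, flange, pin, spacer}
8. cap@(0, 3, 0) [+x clear] — {bearing, bracket, bushing, cap, cover, flange, pin, spacer}

bearing; pin; cover; flange; bushing; bracket; spacer; cap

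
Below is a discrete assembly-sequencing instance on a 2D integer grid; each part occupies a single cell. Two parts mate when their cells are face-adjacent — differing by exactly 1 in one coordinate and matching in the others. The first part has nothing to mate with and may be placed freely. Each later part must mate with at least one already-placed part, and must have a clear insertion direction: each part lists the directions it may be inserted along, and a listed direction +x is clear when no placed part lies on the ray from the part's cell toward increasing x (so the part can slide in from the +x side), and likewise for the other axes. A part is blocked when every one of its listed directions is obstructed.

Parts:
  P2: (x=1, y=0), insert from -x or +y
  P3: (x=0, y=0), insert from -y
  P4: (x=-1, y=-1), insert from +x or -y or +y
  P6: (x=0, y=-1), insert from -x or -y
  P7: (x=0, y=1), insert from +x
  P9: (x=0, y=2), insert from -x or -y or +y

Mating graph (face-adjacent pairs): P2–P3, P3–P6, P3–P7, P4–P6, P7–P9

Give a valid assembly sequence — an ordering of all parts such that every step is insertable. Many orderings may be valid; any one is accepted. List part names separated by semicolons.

1. P9@(0, 2) [-x clear] — {P9}
2. P7@(0, 1) [+x clear] — {P7, P9}
3. P3@(0, 0) [-y clear] — {P3, P7, P9}
4. P6@(0, -1) [-x clear] — {P3, P6, P7, P9}
5. P4@(-1, -1) [-y clear] — {P3, P4, P6, P7, P9}
6. P2@(1, 0) [+y clear] — {P2, P3, P4, P6, P7, P9}

P9; P7; P3; P6; P4; P2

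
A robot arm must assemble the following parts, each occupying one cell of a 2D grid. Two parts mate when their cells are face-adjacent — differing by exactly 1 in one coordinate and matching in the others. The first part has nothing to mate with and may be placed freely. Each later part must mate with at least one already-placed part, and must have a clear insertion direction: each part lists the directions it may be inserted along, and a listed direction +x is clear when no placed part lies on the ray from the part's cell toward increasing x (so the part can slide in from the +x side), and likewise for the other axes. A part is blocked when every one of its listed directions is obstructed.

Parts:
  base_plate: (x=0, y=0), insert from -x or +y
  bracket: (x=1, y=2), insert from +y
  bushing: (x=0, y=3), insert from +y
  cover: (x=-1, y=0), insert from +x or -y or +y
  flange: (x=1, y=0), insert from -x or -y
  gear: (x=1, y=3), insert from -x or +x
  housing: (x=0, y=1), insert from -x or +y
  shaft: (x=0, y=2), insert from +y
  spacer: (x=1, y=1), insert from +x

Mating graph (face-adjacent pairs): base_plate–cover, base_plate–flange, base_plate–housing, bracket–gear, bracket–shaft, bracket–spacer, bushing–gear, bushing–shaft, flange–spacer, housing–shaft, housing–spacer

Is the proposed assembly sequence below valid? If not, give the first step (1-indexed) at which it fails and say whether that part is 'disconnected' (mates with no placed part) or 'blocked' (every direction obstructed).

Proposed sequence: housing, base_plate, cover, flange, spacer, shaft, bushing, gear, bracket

1. housing@(0, 1) [-x clear] — {housing}
2. base_plate@(0, 0) [-x clear] — {base_plate, housing}
3. cover@(-1, 0) [-y clear] — {base_plate, cover, housing}
4. flange@(1, 0) [-y clear] — {base_plate, cover, flange, housing}
5. spacer@(1, 1) [+x clear] — {base_plate, cover, flange, housing, spacer}
6. shaft@(0, 2) [+y clear] — {base_plate, cover, flange, housing, shaft, spacer}
7. bushing@(0, 3) [+y clear] — {base_plate, bushing, cover, flange, housing, shaft, spacer}
8. gear@(1, 3) [+x clear] — {base_plate, bushing, cover, flange, gear, housing, shaft, spacer}
9. bracket@(1, 2) — +y all obstructed ⇒ blocked

Invalid at step 9 (blocked)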